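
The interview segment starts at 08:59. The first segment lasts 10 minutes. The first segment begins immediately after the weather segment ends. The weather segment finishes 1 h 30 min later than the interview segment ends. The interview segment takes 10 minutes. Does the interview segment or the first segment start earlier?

the interview segment

The interview segment ends at 08:59 + 10 min = 09:09.
The weather segment ends at 09:09 + 90 min = 10:39.
So the first segment starts at 10:39.
The interview segment starts at 08:59 and the first segment starts at 10:39, so the interview segment is first.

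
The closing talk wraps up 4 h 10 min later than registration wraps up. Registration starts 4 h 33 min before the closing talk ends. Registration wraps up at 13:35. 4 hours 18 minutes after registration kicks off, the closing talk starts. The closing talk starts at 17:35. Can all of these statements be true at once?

The closing talk ends at 13:35 + 250 min = 17:45.
Registration starts at 17:45 − 273 min = 13:12.
The closing talk starts at 13:12 + 258 min = 17:30.
But the closing talk is also said to start at 17:35 — a 5-minute conflict.

No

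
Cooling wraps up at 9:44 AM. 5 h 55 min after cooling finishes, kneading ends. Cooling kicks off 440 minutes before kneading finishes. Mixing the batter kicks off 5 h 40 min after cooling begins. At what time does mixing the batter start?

Kneading ends at 9:44 AM + 355 min = 3:39 PM.
Cooling starts at 3:39 PM − 440 min = 8:19 AM.
Mixing the batter starts at 8:19 AM + 340 min = 1:59 PM.

1:59 PM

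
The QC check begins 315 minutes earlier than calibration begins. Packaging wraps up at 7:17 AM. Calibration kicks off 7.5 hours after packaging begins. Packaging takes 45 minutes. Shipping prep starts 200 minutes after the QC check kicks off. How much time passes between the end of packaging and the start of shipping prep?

4 hours 50 minutes

Packaging starts at 7:17 AM − 45 min = 6:32 AM.
Calibration starts at 6:32 AM + 450 min = 2:02 PM.
The QC check starts at 2:02 PM − 315 min = 8:47 AM.
Shipping prep starts at 8:47 AM + 200 min = 12:07 PM.
From 7:17 AM to 12:07 PM is 4 hours 50 minutes.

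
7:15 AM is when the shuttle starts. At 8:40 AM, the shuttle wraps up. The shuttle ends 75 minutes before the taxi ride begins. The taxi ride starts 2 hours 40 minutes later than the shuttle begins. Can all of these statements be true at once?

The taxi ride starts at 7:15 AM + 160 min = 9:55 AM.
The shuttle ends at 9:55 AM − 75 min = 8:40 AM.
That matches the stated 8:40 AM, so the schedule is consistent.

Yes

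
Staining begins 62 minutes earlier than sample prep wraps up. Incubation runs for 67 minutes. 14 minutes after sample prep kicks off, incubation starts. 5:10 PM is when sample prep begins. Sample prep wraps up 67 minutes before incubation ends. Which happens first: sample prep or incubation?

sample prep

Incubation starts at 5:10 PM + 14 min = 5:24 PM.
Sample prep starts at 5:10 PM and incubation starts at 5:24 PM, so sample prep is first.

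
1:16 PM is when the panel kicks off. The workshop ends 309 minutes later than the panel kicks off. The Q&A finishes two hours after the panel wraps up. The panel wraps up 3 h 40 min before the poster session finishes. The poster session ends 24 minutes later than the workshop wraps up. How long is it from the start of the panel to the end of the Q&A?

3 h 53 min

The workshop ends at 1:16 PM + 309 min = 6:25 PM.
The poster session ends at 6:25 PM + 24 min = 6:49 PM.
The panel ends at 6:49 PM − 220 min = 3:09 PM.
The Q&A ends at 3:09 PM + 120 min = 5:09 PM.
From 1:16 PM to 5:09 PM is 3 h 53 min.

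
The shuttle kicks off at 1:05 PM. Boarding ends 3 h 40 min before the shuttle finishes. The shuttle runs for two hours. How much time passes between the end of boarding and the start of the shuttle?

1 h 40 min

The shuttle ends at 1:05 PM + 120 min = 3:05 PM.
Boarding ends at 3:05 PM − 220 min = 11:25 AM.
From 11:25 AM to 1:05 PM is 1 h 40 min.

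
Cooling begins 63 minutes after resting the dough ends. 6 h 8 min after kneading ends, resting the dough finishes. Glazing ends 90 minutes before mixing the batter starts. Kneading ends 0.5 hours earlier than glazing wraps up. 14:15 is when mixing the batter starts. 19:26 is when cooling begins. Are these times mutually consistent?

Glazing ends at 14:15 − 90 min = 12:45.
Kneading ends at 12:45 − 30 min = 12:15.
Resting the dough ends at 12:15 + 368 min = 18:23.
Cooling starts at 18:23 + 63 min = 19:26.
That matches the stated 19:26, so the schedule is consistent.

Yes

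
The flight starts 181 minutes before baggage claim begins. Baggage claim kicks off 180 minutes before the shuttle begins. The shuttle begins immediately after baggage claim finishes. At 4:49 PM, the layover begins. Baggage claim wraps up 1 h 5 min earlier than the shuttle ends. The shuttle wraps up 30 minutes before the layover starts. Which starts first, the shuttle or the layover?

the shuttle

The shuttle ends at 4:49 PM − 30 min = 4:19 PM.
Baggage claim ends at 4:19 PM − 65 min = 3:14 PM.
So the shuttle starts at 3:14 PM.
The shuttle starts at 3:14 PM and the layover starts at 4:49 PM, so the shuttle is first.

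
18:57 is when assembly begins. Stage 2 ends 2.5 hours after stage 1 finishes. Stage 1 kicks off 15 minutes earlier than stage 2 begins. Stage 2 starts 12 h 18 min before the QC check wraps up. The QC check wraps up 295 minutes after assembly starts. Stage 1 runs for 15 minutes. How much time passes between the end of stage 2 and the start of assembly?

4 hours 53 minutes

The QC check ends at 18:57 + 295 min = 23:52.
Stage 2 starts at 23:52 − 738 min = 11:34.
Stage 1 starts at 11:34 − 15 min = 11:19.
Stage 1 ends at 11:19 + 15 min = 11:34.
Stage 2 ends at 11:34 + 150 min = 14:04.
From 14:04 to 18:57 is 4 hours 53 minutes.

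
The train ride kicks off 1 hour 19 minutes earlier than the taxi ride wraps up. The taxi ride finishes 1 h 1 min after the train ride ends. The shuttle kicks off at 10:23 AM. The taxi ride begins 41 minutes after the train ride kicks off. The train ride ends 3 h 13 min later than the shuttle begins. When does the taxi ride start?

The train ride ends at 10:23 AM + 193 min = 1:36 PM.
The taxi ride ends at 1:36 PM + 61 min = 2:37 PM.
The train ride starts at 2:37 PM − 79 min = 1:18 PM.
The taxi ride starts at 1:18 PM + 41 min = 1:59 PM.

1:59 PM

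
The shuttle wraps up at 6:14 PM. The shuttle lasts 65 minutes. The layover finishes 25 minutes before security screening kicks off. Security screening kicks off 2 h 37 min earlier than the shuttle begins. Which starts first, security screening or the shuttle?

The shuttle starts at 6:14 PM − 65 min = 5:09 PM.
Security screening starts at 5:09 PM − 157 min = 2:32 PM.
Security screening starts at 2:32 PM and the shuttle starts at 5:09 PM, so security screening is first.

security screening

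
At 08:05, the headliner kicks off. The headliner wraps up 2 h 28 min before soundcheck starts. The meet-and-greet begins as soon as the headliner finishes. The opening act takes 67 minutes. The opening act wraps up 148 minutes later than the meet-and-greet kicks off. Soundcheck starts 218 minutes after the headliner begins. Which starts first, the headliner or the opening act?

the headliner

Soundcheck starts at 08:05 + 218 min = 11:43.
The headliner ends at 11:43 − 148 min = 09:15.
So the meet-and-greet starts at 09:15.
The opening act ends at 09:15 + 148 min = 11:43.
The opening act starts at 11:43 − 67 min = 10:36.
The headliner starts at 08:05 and the opening act starts at 10:36, so the headliner is first.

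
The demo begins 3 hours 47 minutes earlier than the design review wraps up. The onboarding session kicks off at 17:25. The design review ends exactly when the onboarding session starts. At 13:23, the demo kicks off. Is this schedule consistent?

The design review ends at 17:25.
The demo starts at 17:25 − 227 min = 13:38.
But the demo is also said to start at 13:23 — a 15-minute conflict.

No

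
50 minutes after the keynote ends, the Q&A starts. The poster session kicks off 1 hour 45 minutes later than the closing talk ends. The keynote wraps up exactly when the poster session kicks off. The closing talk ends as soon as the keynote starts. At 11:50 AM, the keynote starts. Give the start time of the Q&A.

2:25 PM

The closing talk ends at 11:50 AM.
The poster session starts at 11:50 AM + 105 min = 1:35 PM.
So the keynote ends at 1:35 PM.
The Q&A starts at 1:35 PM + 50 min = 2:25 PM.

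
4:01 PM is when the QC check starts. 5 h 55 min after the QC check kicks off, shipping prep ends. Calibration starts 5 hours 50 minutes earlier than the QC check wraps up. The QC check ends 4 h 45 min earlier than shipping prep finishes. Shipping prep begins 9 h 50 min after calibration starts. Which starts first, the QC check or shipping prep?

the QC check

Shipping prep ends at 4:01 PM + 355 min = 9:56 PM.
The QC check ends at 9:56 PM − 285 min = 5:11 PM.
Calibration starts at 5:11 PM − 350 min = 11:21 AM.
Shipping prep starts at 11:21 AM + 590 min = 9:11 PM.
The QC check starts at 4:01 PM and shipping prep starts at 9:11 PM, so the QC check is first.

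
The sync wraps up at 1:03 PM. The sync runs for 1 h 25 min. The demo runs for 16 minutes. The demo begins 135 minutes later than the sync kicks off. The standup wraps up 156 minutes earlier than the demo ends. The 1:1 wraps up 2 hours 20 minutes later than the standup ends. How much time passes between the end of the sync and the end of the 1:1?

50 minutes

The sync starts at 1:03 PM − 85 min = 11:38 AM.
The demo starts at 11:38 AM + 135 min = 1:53 PM.
The demo ends at 1:53 PM + 16 min = 2:09 PM.
The standup ends at 2:09 PM − 156 min = 11:33 AM.
The 1:1 ends at 11:33 AM + 140 min = 1:53 PM.
From 1:03 PM to 1:53 PM is 50 minutes.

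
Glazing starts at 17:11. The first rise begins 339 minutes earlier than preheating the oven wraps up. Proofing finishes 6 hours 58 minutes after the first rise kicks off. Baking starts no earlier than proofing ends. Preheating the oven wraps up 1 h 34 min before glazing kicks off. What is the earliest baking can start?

16:56

Preheating the oven ends at 17:11 − 94 min = 15:37.
The first rise starts at 15:37 − 339 min = 09:58.
Proofing ends at 09:58 + 418 min = 16:56.
Baking is bounded by proofing, so the earliest it can start is 16:56.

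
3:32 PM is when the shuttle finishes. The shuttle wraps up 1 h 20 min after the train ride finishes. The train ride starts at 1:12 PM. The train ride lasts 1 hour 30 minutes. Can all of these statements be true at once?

No

The train ride ends at 1:12 PM + 90 min = 2:42 PM.
The shuttle ends at 2:42 PM + 80 min = 4:02 PM.
But the shuttle is also said to end at 3:32 PM — a 30-minute conflict.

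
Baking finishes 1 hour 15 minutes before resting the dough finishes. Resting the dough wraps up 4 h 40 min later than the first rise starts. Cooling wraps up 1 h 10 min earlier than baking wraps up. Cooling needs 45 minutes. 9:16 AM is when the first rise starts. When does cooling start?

Resting the dough ends at 9:16 AM + 280 min = 1:56 PM.
Baking ends at 1:56 PM − 75 min = 12:41 PM.
Cooling ends at 12:41 PM − 70 min = 11:31 AM.
Cooling starts at 11:31 AM − 45 min = 10:46 AM.

10:46 AM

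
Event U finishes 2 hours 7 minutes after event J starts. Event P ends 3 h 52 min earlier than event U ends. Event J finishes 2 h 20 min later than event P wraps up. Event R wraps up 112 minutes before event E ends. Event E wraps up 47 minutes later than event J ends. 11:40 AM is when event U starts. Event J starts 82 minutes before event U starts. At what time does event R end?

9:48 AM

Event J starts at 11:40 AM − 82 min = 10:18 AM.
Event U ends at 10:18 AM + 127 min = 12:25 PM.
Event P ends at 12:25 PM − 232 min = 8:33 AM.
Event J ends at 8:33 AM + 140 min = 10:53 AM.
Event E ends at 10:53 AM + 47 min = 11:40 AM.
Event R ends at 11:40 AM − 112 min = 9:48 AM.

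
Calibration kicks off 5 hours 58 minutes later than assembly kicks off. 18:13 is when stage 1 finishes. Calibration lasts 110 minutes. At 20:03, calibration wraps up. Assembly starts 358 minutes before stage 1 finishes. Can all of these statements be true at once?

Yes

Assembly starts at 18:13 − 358 min = 12:15.
Calibration starts at 12:15 + 358 min = 18:13.
Calibration ends at 18:13 + 110 min = 20:03.
That matches the stated 20:03, so the schedule is consistent.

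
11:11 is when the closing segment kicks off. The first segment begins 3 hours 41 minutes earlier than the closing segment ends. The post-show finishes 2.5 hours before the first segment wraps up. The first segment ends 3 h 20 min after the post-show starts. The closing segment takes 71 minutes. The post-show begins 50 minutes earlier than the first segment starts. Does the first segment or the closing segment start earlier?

the first segment

The closing segment ends at 11:11 + 71 min = 12:22.
The first segment starts at 12:22 − 221 min = 08:41.
The first segment starts at 08:41 and the closing segment starts at 11:11, so the first segment is first.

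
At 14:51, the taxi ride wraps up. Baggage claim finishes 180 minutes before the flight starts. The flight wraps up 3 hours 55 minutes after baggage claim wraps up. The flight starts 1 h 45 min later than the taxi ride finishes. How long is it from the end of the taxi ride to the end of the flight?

2 h 40 min

The flight starts at 14:51 + 105 min = 16:36.
Baggage claim ends at 16:36 − 180 min = 13:36.
The flight ends at 13:36 + 235 min = 17:31.
From 14:51 to 17:31 is 2 h 40 min.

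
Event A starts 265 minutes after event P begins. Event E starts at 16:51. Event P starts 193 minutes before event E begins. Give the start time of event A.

18:03

Event P starts at 16:51 − 193 min = 13:38.
Event A starts at 13:38 + 265 min = 18:03.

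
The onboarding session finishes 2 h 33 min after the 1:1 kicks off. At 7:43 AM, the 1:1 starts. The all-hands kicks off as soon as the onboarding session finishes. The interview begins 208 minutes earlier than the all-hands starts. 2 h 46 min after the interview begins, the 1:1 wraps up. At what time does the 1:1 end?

The onboarding session ends at 7:43 AM + 153 min = 10:16 AM.
So the all-hands starts at 10:16 AM.
The interview starts at 10:16 AM − 208 min = 6:48 AM.
The 1:1 ends at 6:48 AM + 166 min = 9:34 AM.

9:34 AM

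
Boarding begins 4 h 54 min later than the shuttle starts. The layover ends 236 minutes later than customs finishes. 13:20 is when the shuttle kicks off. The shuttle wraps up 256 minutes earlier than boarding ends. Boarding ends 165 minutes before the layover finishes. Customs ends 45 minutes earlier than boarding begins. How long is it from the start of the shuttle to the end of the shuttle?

Boarding starts at 13:20 + 294 min = 18:14.
Customs ends at 18:14 − 45 min = 17:29.
The layover ends at 17:29 + 236 min = 21:25.
Boarding ends at 21:25 − 165 min = 18:40.
The shuttle ends at 18:40 − 256 min = 14:24.
From 13:20 to 14:24 is 1 hour 4 minutes.

1 hour 4 minutes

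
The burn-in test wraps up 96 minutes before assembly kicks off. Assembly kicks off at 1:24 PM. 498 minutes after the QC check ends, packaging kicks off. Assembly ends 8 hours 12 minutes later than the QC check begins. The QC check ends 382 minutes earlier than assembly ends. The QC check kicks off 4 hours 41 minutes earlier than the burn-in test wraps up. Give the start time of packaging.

5:15 PM

The burn-in test ends at 1:24 PM − 96 min = 11:48 AM.
The QC check starts at 11:48 AM − 281 min = 7:07 AM.
Assembly ends at 7:07 AM + 492 min = 3:19 PM.
The QC check ends at 3:19 PM − 382 min = 8:57 AM.
Packaging starts at 8:57 AM + 498 min = 5:15 PM.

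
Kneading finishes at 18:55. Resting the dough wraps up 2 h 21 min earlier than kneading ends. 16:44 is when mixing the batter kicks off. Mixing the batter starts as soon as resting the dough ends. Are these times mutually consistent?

No

Resting the dough ends at 18:55 − 141 min = 16:34.
So mixing the batter starts at 16:34.
But mixing the batter is also said to start at 16:44 — a 10-minute conflict.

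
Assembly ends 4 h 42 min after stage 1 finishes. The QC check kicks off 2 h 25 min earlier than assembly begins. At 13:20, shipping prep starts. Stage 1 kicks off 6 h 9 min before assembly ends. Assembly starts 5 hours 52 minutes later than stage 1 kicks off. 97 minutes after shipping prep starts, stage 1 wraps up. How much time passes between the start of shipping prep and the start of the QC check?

3 h 37 min

Stage 1 ends at 13:20 + 97 min = 14:57.
Assembly ends at 14:57 + 282 min = 19:39.
Stage 1 starts at 19:39 − 369 min = 13:30.
Assembly starts at 13:30 + 352 min = 19:22.
The QC check starts at 19:22 − 145 min = 16:57.
From 13:20 to 16:57 is 3 h 37 min.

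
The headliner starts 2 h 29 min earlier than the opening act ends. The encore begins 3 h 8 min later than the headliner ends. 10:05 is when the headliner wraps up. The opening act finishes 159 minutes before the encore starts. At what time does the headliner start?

08:05

The encore starts at 10:05 + 188 min = 13:13.
The opening act ends at 13:13 − 159 min = 10:34.
The headliner starts at 10:34 − 149 min = 08:05.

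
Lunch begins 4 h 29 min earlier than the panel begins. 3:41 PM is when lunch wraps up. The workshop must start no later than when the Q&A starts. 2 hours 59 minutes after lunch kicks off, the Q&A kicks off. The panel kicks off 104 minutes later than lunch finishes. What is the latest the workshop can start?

The panel starts at 3:41 PM + 104 min = 5:25 PM.
Lunch starts at 5:25 PM − 269 min = 12:56 PM.
The Q&A starts at 12:56 PM + 179 min = 3:55 PM.
The workshop is bounded by the Q&A, so the latest it can start is 3:55 PM.

3:55 PM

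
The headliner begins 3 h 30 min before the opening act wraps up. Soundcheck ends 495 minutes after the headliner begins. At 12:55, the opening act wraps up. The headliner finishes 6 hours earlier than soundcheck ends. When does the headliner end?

11:40

The headliner starts at 12:55 − 210 min = 09:25.
Soundcheck ends at 09:25 + 495 min = 17:40.
The headliner ends at 17:40 − 360 min = 11:40.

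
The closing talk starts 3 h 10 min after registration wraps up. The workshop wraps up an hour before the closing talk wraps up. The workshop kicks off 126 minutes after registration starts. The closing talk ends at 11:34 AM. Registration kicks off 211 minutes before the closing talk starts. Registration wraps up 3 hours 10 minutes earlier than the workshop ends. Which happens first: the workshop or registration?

The workshop ends at 11:34 AM − 60 min = 10:34 AM.
Registration ends at 10:34 AM − 190 min = 7:24 AM.
The closing talk starts at 7:24 AM + 190 min = 10:34 AM.
Registration starts at 10:34 AM − 211 min = 7:03 AM.
The workshop starts at 7:03 AM + 126 min = 9:09 AM.
The workshop starts at 9:09 AM and registration starts at 7:03 AM, so registration is first.

registration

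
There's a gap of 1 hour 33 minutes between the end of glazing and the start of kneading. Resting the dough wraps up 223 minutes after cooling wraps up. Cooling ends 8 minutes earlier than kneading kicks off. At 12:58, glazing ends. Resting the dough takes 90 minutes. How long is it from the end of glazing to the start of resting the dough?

Kneading starts at 12:58 + 93 min = 14:31.
Cooling ends at 14:31 − 8 min = 14:23.
Resting the dough ends at 14:23 + 223 min = 18:06.
Resting the dough starts at 18:06 − 90 min = 16:36.
From 12:58 to 16:36 is 3 h 38 min.

3 h 38 min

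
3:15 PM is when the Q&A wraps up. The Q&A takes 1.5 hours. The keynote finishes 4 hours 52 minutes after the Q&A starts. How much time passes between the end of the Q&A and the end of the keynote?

3 hours 22 minutes

The Q&A starts at 3:15 PM − 90 min = 1:45 PM.
The keynote ends at 1:45 PM + 292 min = 6:37 PM.
From 3:15 PM to 6:37 PM is 3 hours 22 minutes.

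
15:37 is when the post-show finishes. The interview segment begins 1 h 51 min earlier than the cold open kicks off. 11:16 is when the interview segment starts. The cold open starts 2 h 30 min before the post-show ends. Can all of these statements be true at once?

The cold open starts at 15:37 − 150 min = 13:07.
The interview segment starts at 13:07 − 111 min = 11:16.
That matches the stated 11:16, so the schedule is consistent.

Yes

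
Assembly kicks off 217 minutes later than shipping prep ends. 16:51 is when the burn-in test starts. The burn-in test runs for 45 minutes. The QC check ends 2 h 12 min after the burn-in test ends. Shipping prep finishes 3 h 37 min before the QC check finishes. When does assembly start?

The burn-in test ends at 16:51 + 45 min = 17:36.
The QC check ends at 17:36 + 132 min = 19:48.
Shipping prep ends at 19:48 − 217 min = 16:11.
Assembly starts at 16:11 + 217 min = 19:48.

19:48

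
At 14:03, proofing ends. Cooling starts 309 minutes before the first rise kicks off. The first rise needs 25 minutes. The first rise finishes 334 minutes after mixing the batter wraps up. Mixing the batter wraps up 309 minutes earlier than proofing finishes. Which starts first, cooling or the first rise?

cooling

Mixing the batter ends at 14:03 − 309 min = 08:54.
The first rise ends at 08:54 + 334 min = 14:28.
The first rise starts at 14:28 − 25 min = 14:03.
Cooling starts at 14:03 − 309 min = 08:54.
Cooling starts at 08:54 and the first rise starts at 14:03, so cooling is first.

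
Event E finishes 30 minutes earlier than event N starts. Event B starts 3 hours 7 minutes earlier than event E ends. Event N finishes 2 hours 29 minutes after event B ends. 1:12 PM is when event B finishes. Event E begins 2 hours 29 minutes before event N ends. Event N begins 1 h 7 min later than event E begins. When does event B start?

10:42 AM

Event N ends at 1:12 PM + 149 min = 3:41 PM.
Event E starts at 3:41 PM − 149 min = 1:12 PM.
Event N starts at 1:12 PM + 67 min = 2:19 PM.
Event E ends at 2:19 PM − 30 min = 1:49 PM.
Event B starts at 1:49 PM − 187 min = 10:42 AM.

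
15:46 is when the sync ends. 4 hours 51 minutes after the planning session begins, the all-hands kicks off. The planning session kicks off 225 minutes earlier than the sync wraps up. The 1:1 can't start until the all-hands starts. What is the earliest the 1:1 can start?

16:52

The planning session starts at 15:46 − 225 min = 12:01.
The all-hands starts at 12:01 + 291 min = 16:52.
The 1:1 is bounded by the all-hands, so the earliest it can start is 16:52.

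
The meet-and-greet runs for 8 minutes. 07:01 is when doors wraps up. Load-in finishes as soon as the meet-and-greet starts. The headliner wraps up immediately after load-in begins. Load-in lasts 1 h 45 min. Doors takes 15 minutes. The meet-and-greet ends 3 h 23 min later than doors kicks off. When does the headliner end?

Doors starts at 07:01 − 15 min = 06:46.
The meet-and-greet ends at 06:46 + 203 min = 10:09.
The meet-and-greet starts at 10:09 − 8 min = 10:01.
So load-in ends at 10:01.
Load-in starts at 10:01 − 105 min = 08:16.
So the headliner ends at 08:16.

08:16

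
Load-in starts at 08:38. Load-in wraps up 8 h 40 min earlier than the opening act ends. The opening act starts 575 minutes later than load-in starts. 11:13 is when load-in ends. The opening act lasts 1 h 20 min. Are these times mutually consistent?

No

The opening act starts at 08:38 + 575 min = 18:13.
The opening act ends at 18:13 + 80 min = 19:33.
Load-in ends at 19:33 − 520 min = 10:53.
But load-in is also said to end at 11:13 — a 20-minute conflict.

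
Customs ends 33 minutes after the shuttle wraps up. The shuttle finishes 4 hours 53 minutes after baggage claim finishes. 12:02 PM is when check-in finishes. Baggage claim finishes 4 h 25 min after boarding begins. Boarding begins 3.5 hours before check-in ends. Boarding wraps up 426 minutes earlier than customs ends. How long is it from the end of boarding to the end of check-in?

45 minutes

Boarding starts at 12:02 PM − 210 min = 8:32 AM.
Baggage claim ends at 8:32 AM + 265 min = 12:57 PM.
The shuttle ends at 12:57 PM + 293 min = 5:50 PM.
Customs ends at 5:50 PM + 33 min = 6:23 PM.
Boarding ends at 6:23 PM − 426 min = 11:17 AM.
From 11:17 AM to 12:02 PM is 45 minutes.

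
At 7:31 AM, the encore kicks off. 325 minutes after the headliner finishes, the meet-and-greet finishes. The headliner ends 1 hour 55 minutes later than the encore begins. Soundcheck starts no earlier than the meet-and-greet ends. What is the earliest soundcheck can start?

2:51 PM

The headliner ends at 7:31 AM + 115 min = 9:26 AM.
The meet-and-greet ends at 9:26 AM + 325 min = 2:51 PM.
Soundcheck is bounded by the meet-and-greet, so the earliest it can start is 2:51 PM.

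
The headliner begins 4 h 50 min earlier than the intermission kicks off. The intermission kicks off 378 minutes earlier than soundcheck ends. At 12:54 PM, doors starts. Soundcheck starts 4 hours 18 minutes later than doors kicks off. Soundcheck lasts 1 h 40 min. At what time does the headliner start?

7:44 AM

Soundcheck starts at 12:54 PM + 258 min = 5:12 PM.
Soundcheck ends at 5:12 PM + 100 min = 6:52 PM.
The intermission starts at 6:52 PM − 378 min = 12:34 PM.
The headliner starts at 12:34 PM − 290 min = 7:44 AM.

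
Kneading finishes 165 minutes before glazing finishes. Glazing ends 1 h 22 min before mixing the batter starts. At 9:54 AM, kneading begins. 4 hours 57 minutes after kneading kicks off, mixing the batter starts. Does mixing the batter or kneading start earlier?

kneading

Mixing the batter starts at 9:54 AM + 297 min = 2:51 PM.
Mixing the batter starts at 2:51 PM and kneading starts at 9:54 AM, so kneading is first.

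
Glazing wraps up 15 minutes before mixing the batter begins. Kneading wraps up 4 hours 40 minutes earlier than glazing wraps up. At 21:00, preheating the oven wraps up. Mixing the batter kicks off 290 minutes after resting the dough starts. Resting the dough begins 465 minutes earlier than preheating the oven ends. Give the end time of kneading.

13:10

Resting the dough starts at 21:00 − 465 min = 13:15.
Mixing the batter starts at 13:15 + 290 min = 18:05.
Glazing ends at 18:05 − 15 min = 17:50.
Kneading ends at 17:50 − 280 min = 13:10.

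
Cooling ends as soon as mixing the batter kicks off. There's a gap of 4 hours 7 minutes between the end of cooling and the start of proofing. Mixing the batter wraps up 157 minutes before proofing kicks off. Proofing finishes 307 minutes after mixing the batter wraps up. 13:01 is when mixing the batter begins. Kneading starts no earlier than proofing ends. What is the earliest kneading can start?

Cooling ends at 13:01.
Proofing starts at 13:01 + 247 min = 17:08.
Mixing the batter ends at 17:08 − 157 min = 14:31.
Proofing ends at 14:31 + 307 min = 19:38.
Kneading is bounded by proofing, so the earliest it can start is 19:38.

19:38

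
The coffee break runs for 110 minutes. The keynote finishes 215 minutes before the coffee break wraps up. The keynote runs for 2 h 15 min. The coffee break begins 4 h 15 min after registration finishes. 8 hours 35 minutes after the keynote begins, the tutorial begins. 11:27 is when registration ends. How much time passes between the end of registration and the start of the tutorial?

The coffee break starts at 11:27 + 255 min = 15:42.
The coffee break ends at 15:42 + 110 min = 17:32.
The keynote ends at 17:32 − 215 min = 13:57.
The keynote starts at 13:57 − 135 min = 11:42.
The tutorial starts at 11:42 + 515 min = 20:17.
From 11:27 to 20:17 is 8 h 50 min.

8 h 50 min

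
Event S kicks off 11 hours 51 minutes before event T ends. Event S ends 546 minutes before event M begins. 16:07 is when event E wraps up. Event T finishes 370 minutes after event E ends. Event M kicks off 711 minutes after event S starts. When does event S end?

13:11

Event T ends at 16:07 + 370 min = 22:17.
Event S starts at 22:17 − 711 min = 10:26.
Event M starts at 10:26 + 711 min = 22:17.
Event S ends at 22:17 − 546 min = 13:11.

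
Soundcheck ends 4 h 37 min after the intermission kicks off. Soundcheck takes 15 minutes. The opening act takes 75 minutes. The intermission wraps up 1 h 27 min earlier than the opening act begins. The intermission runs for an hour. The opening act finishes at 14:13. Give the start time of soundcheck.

The opening act starts at 14:13 − 75 min = 12:58.
The intermission ends at 12:58 − 87 min = 11:31.
The intermission starts at 11:31 − 60 min = 10:31.
Soundcheck ends at 10:31 + 277 min = 15:08.
Soundcheck starts at 15:08 − 15 min = 14:53.

14:53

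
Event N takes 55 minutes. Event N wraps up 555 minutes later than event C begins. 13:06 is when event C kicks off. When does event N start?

Event N ends at 13:06 + 555 min = 22:21.
Event N starts at 22:21 − 55 min = 21:26.

21:26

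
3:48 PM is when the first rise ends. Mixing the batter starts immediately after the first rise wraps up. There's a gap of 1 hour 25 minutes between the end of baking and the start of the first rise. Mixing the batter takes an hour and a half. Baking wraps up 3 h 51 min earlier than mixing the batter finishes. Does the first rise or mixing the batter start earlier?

Mixing the batter starts at 3:48 PM.
Mixing the batter ends at 3:48 PM + 90 min = 5:18 PM.
Baking ends at 5:18 PM − 231 min = 1:27 PM.
The first rise starts at 1:27 PM + 85 min = 2:52 PM.
The first rise starts at 2:52 PM and mixing the batter starts at 3:48 PM, so the first rise is first.

the first rise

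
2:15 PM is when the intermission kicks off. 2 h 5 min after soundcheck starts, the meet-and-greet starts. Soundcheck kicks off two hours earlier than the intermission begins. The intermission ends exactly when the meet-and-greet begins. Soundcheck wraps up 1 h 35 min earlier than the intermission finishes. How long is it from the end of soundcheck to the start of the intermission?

90 minutes

Soundcheck starts at 2:15 PM − 120 min = 12:15 PM.
The meet-and-greet starts at 12:15 PM + 125 min = 2:20 PM.
So the intermission ends at 2:20 PM.
Soundcheck ends at 2:20 PM − 95 min = 12:45 PM.
From 12:45 PM to 2:15 PM is 90 minutes.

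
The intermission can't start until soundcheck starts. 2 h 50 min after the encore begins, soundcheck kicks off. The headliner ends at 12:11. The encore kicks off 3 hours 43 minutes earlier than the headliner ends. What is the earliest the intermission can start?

11:18

The encore starts at 12:11 − 223 min = 08:28.
Soundcheck starts at 08:28 + 170 min = 11:18.
The intermission is bounded by soundcheck, so the earliest it can start is 11:18.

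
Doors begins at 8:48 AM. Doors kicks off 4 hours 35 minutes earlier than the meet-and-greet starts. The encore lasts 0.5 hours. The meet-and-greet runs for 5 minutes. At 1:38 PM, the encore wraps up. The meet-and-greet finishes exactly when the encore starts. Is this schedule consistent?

The encore starts at 1:38 PM − 30 min = 1:08 PM.
So the meet-and-greet ends at 1:08 PM.
The meet-and-greet starts at 1:08 PM − 5 min = 1:03 PM.
Doors starts at 1:03 PM − 275 min = 8:28 AM.
But doors is also said to start at 8:48 AM — a 20-minute conflict.

No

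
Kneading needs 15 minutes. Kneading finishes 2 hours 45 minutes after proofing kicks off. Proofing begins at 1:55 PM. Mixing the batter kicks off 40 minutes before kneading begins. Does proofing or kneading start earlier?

proofing

Kneading ends at 1:55 PM + 165 min = 4:40 PM.
Kneading starts at 4:40 PM − 15 min = 4:25 PM.
Proofing starts at 1:55 PM and kneading starts at 4:25 PM, so proofing is first.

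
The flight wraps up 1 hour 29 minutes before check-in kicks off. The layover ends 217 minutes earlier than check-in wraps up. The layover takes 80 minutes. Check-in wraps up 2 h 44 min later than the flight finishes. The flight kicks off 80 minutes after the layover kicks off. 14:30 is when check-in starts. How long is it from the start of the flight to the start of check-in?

142 minutes

The flight ends at 14:30 − 89 min = 13:01.
Check-in ends at 13:01 + 164 min = 15:45.
The layover ends at 15:45 − 217 min = 12:08.
The layover starts at 12:08 − 80 min = 10:48.
The flight starts at 10:48 + 80 min = 12:08.
From 12:08 to 14:30 is 142 minutes.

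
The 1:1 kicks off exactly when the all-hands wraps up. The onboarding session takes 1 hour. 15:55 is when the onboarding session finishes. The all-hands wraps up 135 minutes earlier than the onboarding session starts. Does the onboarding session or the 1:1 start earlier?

The onboarding session starts at 15:55 − 60 min = 14:55.
The all-hands ends at 14:55 − 135 min = 12:40.
So the 1:1 starts at 12:40.
The onboarding session starts at 14:55 and the 1:1 starts at 12:40, so the 1:1 is first.

the 1:1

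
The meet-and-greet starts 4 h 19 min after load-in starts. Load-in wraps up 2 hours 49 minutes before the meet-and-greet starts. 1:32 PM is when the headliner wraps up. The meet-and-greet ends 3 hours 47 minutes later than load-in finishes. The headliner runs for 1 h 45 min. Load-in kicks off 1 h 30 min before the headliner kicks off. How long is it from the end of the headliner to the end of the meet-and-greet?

2 h 2 min

The headliner starts at 1:32 PM − 105 min = 11:47 AM.
Load-in starts at 11:47 AM − 90 min = 10:17 AM.
The meet-and-greet starts at 10:17 AM + 259 min = 2:36 PM.
Load-in ends at 2:36 PM − 169 min = 11:47 AM.
The meet-and-greet ends at 11:47 AM + 227 min = 3:34 PM.
From 1:32 PM to 3:34 PM is 2 h 2 min.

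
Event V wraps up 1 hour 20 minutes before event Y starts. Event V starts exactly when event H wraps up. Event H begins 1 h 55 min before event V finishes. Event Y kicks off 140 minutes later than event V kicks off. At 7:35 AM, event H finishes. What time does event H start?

Event V starts at 7:35 AM.
Event Y starts at 7:35 AM + 140 min = 9:55 AM.
Event V ends at 9:55 AM − 80 min = 8:35 AM.
Event H starts at 8:35 AM − 115 min = 6:40 AM.

6:40 AM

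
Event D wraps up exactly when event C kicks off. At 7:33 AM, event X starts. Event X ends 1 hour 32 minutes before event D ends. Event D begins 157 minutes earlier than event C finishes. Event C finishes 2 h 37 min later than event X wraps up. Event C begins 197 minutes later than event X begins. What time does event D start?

9:18 AM

Event C starts at 7:33 AM + 197 min = 10:50 AM.
So event D ends at 10:50 AM.
Event X ends at 10:50 AM − 92 min = 9:18 AM.
Event C ends at 9:18 AM + 157 min = 11:55 AM.
Event D starts at 11:55 AM − 157 min = 9:18 AM.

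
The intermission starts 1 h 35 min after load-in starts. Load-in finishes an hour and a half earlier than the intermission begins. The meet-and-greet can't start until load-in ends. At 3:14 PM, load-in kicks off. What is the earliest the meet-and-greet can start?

The intermission starts at 3:14 PM + 95 min = 4:49 PM.
Load-in ends at 4:49 PM − 90 min = 3:19 PM.
The meet-and-greet is bounded by load-in, so the earliest it can start is 3:19 PM.

3:19 PM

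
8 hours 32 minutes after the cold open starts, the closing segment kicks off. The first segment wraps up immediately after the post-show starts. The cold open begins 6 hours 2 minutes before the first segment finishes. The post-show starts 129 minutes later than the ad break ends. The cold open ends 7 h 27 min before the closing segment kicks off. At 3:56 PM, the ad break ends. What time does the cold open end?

1:08 PM

The post-show starts at 3:56 PM + 129 min = 6:05 PM.
So the first segment ends at 6:05 PM.
The cold open starts at 6:05 PM − 362 min = 12:03 PM.
The closing segment starts at 12:03 PM + 512 min = 8:35 PM.
The cold open ends at 8:35 PM − 447 min = 1:08 PM.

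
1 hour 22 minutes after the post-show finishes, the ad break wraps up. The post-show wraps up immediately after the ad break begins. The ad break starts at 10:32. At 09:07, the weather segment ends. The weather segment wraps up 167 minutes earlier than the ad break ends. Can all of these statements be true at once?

Yes

The post-show ends at 10:32.
The ad break ends at 10:32 + 82 min = 11:54.
The weather segment ends at 11:54 − 167 min = 09:07.
That matches the stated 09:07, so the schedule is consistent.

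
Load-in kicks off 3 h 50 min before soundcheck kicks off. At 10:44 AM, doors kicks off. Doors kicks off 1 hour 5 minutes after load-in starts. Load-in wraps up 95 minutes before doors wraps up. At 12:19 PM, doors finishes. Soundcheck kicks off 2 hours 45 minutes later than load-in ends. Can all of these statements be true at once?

Load-in ends at 12:19 PM − 95 min = 10:44 AM.
Soundcheck starts at 10:44 AM + 165 min = 1:29 PM.
Load-in starts at 1:29 PM − 230 min = 9:39 AM.
Doors starts at 9:39 AM + 65 min = 10:44 AM.
That matches the stated 10:44 AM, so the schedule is consistent.

Yes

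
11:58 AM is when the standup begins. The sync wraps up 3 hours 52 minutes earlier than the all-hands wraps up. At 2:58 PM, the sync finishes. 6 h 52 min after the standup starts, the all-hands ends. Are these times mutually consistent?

The all-hands ends at 11:58 AM + 412 min = 6:50 PM.
The sync ends at 6:50 PM − 232 min = 2:58 PM.
That matches the stated 2:58 PM, so the schedule is consistent.

Yes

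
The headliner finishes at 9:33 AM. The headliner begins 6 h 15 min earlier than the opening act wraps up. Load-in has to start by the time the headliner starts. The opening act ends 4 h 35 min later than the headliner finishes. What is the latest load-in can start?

7:53 AM

The opening act ends at 9:33 AM + 275 min = 2:08 PM.
The headliner starts at 2:08 PM − 375 min = 7:53 AM.
Load-in is bounded by the headliner, so the latest it can start is 7:53 AM.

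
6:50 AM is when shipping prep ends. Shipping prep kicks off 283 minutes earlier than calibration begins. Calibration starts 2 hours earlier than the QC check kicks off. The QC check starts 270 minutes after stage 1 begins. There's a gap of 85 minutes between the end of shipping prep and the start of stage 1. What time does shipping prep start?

Stage 1 starts at 6:50 AM + 85 min = 8:15 AM.
The QC check starts at 8:15 AM + 270 min = 12:45 PM.
Calibration starts at 12:45 PM − 120 min = 10:45 AM.
Shipping prep starts at 10:45 AM − 283 min = 6:02 AM.

6:02 AM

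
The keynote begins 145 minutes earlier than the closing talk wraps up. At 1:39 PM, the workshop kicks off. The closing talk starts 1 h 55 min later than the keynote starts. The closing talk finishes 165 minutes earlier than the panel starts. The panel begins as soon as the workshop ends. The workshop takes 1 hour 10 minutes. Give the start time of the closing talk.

11:34 AM

The workshop ends at 1:39 PM + 70 min = 2:49 PM.
So the panel starts at 2:49 PM.
The closing talk ends at 2:49 PM − 165 min = 12:04 PM.
The keynote starts at 12:04 PM − 145 min = 9:39 AM.
The closing talk starts at 9:39 AM + 115 min = 11:34 AM.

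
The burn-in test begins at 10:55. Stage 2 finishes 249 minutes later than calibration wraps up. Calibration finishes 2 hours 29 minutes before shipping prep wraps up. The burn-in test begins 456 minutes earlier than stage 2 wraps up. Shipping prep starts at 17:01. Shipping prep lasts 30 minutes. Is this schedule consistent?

No

Shipping prep ends at 17:01 + 30 min = 17:31.
Calibration ends at 17:31 − 149 min = 15:02.
Stage 2 ends at 15:02 + 249 min = 19:11.
The burn-in test starts at 19:11 − 456 min = 11:35.
But the burn-in test is also said to start at 10:55 — a 40-minute conflict.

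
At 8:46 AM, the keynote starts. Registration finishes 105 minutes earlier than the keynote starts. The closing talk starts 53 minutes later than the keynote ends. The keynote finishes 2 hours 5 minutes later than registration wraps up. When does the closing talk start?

9:59 AM

Registration ends at 8:46 AM − 105 min = 7:01 AM.
The keynote ends at 7:01 AM + 125 min = 9:06 AM.
The closing talk starts at 9:06 AM + 53 min = 9:59 AM.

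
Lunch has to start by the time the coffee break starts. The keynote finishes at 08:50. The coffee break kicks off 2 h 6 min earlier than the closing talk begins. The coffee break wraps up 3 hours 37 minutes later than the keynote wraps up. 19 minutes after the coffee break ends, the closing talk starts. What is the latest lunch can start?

The coffee break ends at 08:50 + 217 min = 12:27.
The closing talk starts at 12:27 + 19 min = 12:46.
The coffee break starts at 12:46 − 126 min = 10:40.
Lunch is bounded by the coffee break, so the latest it can start is 10:40.

10:40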